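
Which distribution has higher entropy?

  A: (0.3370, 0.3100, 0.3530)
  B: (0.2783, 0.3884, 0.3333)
A

Both distributions are close to uniform, making this a harder comparison.

H(A) = 1.5829 bits
H(B) = 1.5718 bits

The distribution closer to uniform has higher entropy.
Answer: A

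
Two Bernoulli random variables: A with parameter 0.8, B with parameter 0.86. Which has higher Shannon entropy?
A

For binary distributions, entropy is maximized at p=0.5 and decreases as p moves toward 0 or 1.

H(A) = H(0.8) = 0.7219 bits
H(B) = H(0.86) = 0.5842 bits

Distribution A (p=0.8) is closer to uniform (p=0.5), so it has higher entropy.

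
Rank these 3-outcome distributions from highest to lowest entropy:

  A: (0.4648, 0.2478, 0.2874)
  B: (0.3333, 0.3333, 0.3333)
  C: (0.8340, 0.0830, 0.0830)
B > A > C

Key insight: Entropy is maximized by uniform distributions and minimized by concentrated distributions.

- Uniform distributions have maximum entropy log₂(3) = 1.5850 bits
- The more "peaked" or concentrated a distribution, the lower its entropy

Entropies:
  H(A) = 1.5295 bits
  H(B) = 1.5850 bits
  H(C) = 0.8145 bits

Ranking: B > A > C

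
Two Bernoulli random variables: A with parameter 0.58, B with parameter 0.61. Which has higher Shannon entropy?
A

For binary distributions, entropy is maximized at p=0.5 and decreases as p moves toward 0 or 1.

H(A) = H(0.58) = 0.9815 bits
H(B) = H(0.61) = 0.9648 bits

Distribution A (p=0.58) is closer to uniform (p=0.5), so it has higher entropy.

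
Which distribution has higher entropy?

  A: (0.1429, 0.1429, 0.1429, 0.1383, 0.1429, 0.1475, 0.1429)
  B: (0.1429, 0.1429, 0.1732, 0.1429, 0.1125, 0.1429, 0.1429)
A

Both distributions are close to uniform, making this a harder comparison.

H(A) = 2.8071 bits
H(B) = 2.7980 bits

The distribution closer to uniform has higher entropy.
Answer: A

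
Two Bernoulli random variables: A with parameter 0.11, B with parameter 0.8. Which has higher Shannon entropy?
B

For binary distributions, entropy is maximized at p=0.5 and decreases as p moves toward 0 or 1.

H(A) = H(0.11) = 0.4999 bits
H(B) = H(0.8) = 0.7219 bits

Distribution B (p=0.8) is closer to uniform (p=0.5), so it has higher entropy.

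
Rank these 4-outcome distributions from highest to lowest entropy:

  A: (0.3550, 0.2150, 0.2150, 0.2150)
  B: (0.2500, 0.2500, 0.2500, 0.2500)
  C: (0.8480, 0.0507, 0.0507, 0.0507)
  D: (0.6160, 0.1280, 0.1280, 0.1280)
B > A > D > C

Key insight: Entropy is maximized by uniform distributions and minimized by concentrated distributions.

Entropies:
  H(A) = 1.9608 bits
  H(B) = 2.0000 bits
  H(C) = 0.8557 bits
  H(D) = 1.5694 bits

Ranking: B > A > D > C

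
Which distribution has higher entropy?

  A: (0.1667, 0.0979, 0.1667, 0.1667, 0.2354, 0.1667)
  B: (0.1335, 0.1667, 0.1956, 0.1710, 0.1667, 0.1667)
B

Both distributions are close to uniform, making this a harder comparison.

H(A) = 2.5428 bits
H(B) = 2.5763 bits

The distribution closer to uniform has higher entropy.
Answer: B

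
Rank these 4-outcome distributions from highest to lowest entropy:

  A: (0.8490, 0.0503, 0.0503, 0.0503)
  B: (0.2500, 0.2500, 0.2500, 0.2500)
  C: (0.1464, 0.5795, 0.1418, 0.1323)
B > C > A

Key insight: Entropy is maximized by uniform distributions and minimized by concentrated distributions.

- Uniform distributions have maximum entropy log₂(4) = 2.0000 bits
- The more "peaked" or concentrated a distribution, the lower its entropy

Entropies:
  H(A) = 0.8517 bits
  H(B) = 2.0000 bits
  H(C) = 1.6476 bits

Ranking: B > C > A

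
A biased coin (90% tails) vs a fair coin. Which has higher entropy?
Fair coin

The fair coin is uniform (p=0.5), maximizing binary entropy at 1 bit. The biased coin has H(0.90) ≈ 0.469 bits — its outcome is more predictable, so its entropy is lower.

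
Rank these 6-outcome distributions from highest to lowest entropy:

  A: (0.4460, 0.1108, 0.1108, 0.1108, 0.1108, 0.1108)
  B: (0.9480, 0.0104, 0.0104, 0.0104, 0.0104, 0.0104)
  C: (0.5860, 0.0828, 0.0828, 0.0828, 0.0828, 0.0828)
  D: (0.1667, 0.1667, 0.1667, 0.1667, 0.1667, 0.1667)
D > A > C > B

Key insight: Entropy is maximized by uniform distributions and minimized by concentrated distributions.

Entropies:
  H(A) = 2.2779 bits
  H(B) = 0.4156 bits
  H(C) = 1.9398 bits
  H(D) = 2.5850 bits

Ranking: D > A > C > B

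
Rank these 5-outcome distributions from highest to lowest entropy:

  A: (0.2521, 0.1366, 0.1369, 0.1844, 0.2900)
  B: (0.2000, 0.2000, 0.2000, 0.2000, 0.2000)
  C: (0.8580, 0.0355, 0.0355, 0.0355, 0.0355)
B > A > C

Key insight: Entropy is maximized by uniform distributions and minimized by concentrated distributions.

- Uniform distributions have maximum entropy log₂(5) = 2.3219 bits
- The more "peaked" or concentrated a distribution, the lower its entropy

Entropies:
  H(A) = 2.2539 bits
  H(B) = 2.3219 bits
  H(C) = 0.8735 bits

Ranking: B > A > C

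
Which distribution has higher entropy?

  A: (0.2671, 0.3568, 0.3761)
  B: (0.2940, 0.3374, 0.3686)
B

Both distributions are close to uniform, making this a harder comparison.

H(A) = 1.5698 bits
H(B) = 1.5788 bits

The distribution closer to uniform has higher entropy.
Answer: B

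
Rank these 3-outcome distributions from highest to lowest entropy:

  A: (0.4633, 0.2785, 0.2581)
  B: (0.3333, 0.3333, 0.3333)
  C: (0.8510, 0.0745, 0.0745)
B > A > C

Key insight: Entropy is maximized by uniform distributions and minimized by concentrated distributions.

- Uniform distributions have maximum entropy log₂(3) = 1.5850 bits
- The more "peaked" or concentrated a distribution, the lower its entropy

Entropies:
  H(A) = 1.5322 bits
  H(B) = 1.5850 bits
  H(C) = 0.7563 bits

Ranking: B > A > C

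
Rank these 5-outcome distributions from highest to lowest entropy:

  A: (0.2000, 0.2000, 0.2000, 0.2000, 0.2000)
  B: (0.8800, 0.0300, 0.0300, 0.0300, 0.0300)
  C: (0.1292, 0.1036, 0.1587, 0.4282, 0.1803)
A > C > B

Key insight: Entropy is maximized by uniform distributions and minimized by concentrated distributions.

- Uniform distributions have maximum entropy log₂(5) = 2.3219 bits
- The more "peaked" or concentrated a distribution, the lower its entropy

Entropies:
  H(A) = 2.3219 bits
  H(B) = 0.7694 bits
  H(C) = 2.1113 bits

Ranking: A > C > B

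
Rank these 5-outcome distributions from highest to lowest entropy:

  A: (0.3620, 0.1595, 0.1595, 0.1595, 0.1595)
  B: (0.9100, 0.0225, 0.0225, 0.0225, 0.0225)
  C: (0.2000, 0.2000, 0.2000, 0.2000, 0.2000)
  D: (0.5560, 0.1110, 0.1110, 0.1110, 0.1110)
C > A > D > B

Key insight: Entropy is maximized by uniform distributions and minimized by concentrated distributions.

Entropies:
  H(A) = 2.2203 bits
  H(B) = 0.6165 bits
  H(C) = 2.3219 bits
  H(D) = 1.8789 bits

Ranking: C > A > D > B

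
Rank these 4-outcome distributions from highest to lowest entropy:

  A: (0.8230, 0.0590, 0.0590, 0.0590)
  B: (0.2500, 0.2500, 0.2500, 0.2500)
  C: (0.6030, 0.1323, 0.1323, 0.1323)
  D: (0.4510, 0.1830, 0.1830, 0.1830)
B > D > C > A

Key insight: Entropy is maximized by uniform distributions and minimized by concentrated distributions.

Entropies:
  H(A) = 0.9540 bits
  H(B) = 2.0000 bits
  H(C) = 1.5984 bits
  H(D) = 1.8632 bits

Ranking: B > D > C > A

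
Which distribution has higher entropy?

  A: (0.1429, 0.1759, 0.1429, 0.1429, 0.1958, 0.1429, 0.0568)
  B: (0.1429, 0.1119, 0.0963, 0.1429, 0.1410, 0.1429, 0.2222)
B

Both distributions are close to uniform, making this a harder comparison.

H(A) = 2.7409 bits
H(B) = 2.7626 bits

The distribution closer to uniform has higher entropy.
Answer: B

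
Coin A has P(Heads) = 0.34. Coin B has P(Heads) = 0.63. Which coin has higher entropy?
B

For binary distributions, entropy is maximized at p=0.5 and decreases as p moves toward 0 or 1.

H(A) = H(0.34) = 0.9248 bits
H(B) = H(0.63) = 0.9507 bits

Distribution B (p=0.63) is closer to uniform (p=0.5), so it has higher entropy.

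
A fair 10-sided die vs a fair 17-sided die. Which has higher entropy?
17-sided die

Both are uniform distributions; for uniform over n outcomes, H = log₂(n). H(10-sided) = log₂(10) = 3.322 bits and H(17-sided) = log₂(17) = 4.087 bits. More outcomes in a uniform distribution means higher entropy.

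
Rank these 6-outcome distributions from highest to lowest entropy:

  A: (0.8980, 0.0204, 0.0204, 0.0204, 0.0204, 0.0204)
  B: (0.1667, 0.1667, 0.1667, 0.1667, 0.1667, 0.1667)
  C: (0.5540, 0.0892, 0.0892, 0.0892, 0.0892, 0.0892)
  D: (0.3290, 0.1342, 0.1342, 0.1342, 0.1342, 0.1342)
B > D > C > A

Key insight: Entropy is maximized by uniform distributions and minimized by concentrated distributions.

Entropies:
  H(A) = 0.7121 bits
  H(B) = 2.5850 bits
  H(C) = 2.0271 bits
  H(D) = 2.4719 bits

Ranking: B > D > C > A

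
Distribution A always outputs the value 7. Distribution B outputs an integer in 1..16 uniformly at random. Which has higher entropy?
B

A is deterministic, so H(A) = 0. B is uniform over 16 outcomes, so H(B) = log₂(16) = 4.000 bits. Any distribution with genuine randomness has higher entropy than a deterministic one.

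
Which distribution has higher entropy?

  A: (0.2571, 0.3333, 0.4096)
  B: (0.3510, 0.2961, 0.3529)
B

Both distributions are close to uniform, making this a harder comparison.

H(A) = 1.5596 bits
H(B) = 1.5804 bits

The distribution closer to uniform has higher entropy.
Answer: B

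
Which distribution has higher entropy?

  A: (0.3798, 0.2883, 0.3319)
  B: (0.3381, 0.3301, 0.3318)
B

Both distributions are close to uniform, making this a harder comparison.

H(A) = 1.5759 bits
H(B) = 1.5849 bits

The distribution closer to uniform has higher entropy.
Answer: B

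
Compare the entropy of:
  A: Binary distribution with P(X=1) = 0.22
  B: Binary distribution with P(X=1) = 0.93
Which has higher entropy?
A

For binary distributions, entropy is maximized at p=0.5 and decreases as p moves toward 0 or 1.

H(A) = H(0.22) = 0.7602 bits
H(B) = H(0.93) = 0.3659 bits

Distribution A (p=0.22) is closer to uniform (p=0.5), so it has higher entropy.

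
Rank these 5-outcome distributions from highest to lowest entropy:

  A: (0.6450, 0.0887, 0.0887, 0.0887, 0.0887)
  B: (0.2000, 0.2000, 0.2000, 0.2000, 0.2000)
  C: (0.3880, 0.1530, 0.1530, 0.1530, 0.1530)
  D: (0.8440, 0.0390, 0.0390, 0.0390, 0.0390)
B > C > A > D

Key insight: Entropy is maximized by uniform distributions and minimized by concentrated distributions.

Entropies:
  H(A) = 1.6485 bits
  H(B) = 2.3219 bits
  H(C) = 2.1875 bits
  H(D) = 0.9367 bits

Ranking: B > C > A > D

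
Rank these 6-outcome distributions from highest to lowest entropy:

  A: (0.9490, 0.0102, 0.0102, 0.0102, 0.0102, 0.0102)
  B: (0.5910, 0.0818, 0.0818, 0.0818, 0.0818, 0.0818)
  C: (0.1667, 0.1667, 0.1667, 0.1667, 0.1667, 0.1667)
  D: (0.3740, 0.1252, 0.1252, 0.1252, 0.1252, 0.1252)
C > D > B > A

Key insight: Entropy is maximized by uniform distributions and minimized by concentrated distributions.

Entropies:
  H(A) = 0.4090 bits
  H(B) = 1.9256 bits
  H(C) = 2.5850 bits
  H(D) = 2.4072 bits

Ranking: C > D > B > A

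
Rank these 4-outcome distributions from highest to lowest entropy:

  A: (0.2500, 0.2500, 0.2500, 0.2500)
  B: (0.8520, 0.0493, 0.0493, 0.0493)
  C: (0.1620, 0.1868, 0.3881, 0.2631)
A > C > B

Key insight: Entropy is maximized by uniform distributions and minimized by concentrated distributions.

- Uniform distributions have maximum entropy log₂(4) = 2.0000 bits
- The more "peaked" or concentrated a distribution, the lower its entropy

Entropies:
  H(A) = 2.0000 bits
  H(B) = 0.8394 bits
  H(C) = 1.9143 bits

Ranking: A > C > B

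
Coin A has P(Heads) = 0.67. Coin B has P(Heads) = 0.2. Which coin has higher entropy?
A

For binary distributions, entropy is maximized at p=0.5 and decreases as p moves toward 0 or 1.

H(A) = H(0.67) = 0.9149 bits
H(B) = H(0.2) = 0.7219 bits

Distribution A (p=0.67) is closer to uniform (p=0.5), so it has higher entropy.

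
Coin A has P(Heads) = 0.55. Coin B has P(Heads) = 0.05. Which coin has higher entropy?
A

For binary distributions, entropy is maximized at p=0.5 and decreases as p moves toward 0 or 1.

H(A) = H(0.55) = 0.9928 bits
H(B) = H(0.05) = 0.2864 bits

Distribution A (p=0.55) is closer to uniform (p=0.5), so it has higher entropy.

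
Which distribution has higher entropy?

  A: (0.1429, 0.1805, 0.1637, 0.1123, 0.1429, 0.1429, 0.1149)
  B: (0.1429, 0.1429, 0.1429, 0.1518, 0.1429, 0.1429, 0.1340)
B

Both distributions are close to uniform, making this a harder comparison.

H(A) = 2.7893 bits
H(B) = 2.8066 bits

The distribution closer to uniform has higher entropy.
Answer: B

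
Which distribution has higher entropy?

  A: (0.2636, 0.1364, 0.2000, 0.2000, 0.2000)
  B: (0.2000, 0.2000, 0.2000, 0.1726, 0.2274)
B

Both distributions are close to uniform, making this a harder comparison.

H(A) = 2.2922 bits
H(B) = 2.3165 bits

The distribution closer to uniform has higher entropy.
Answer: B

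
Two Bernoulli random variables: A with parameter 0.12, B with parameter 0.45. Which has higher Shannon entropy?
B

For binary distributions, entropy is maximized at p=0.5 and decreases as p moves toward 0 or 1.

H(A) = H(0.12) = 0.5294 bits
H(B) = H(0.45) = 0.9928 bits

Distribution B (p=0.45) is closer to uniform (p=0.5), so it has higher entropy.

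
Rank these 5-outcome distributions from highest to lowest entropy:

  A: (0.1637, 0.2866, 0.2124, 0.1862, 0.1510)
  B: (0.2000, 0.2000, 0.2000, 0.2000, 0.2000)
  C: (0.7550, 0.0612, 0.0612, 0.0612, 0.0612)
B > A > C

Key insight: Entropy is maximized by uniform distributions and minimized by concentrated distributions.

- Uniform distributions have maximum entropy log₂(5) = 2.3219 bits
- The more "peaked" or concentrated a distribution, the lower its entropy

Entropies:
  H(A) = 2.2824 bits
  H(B) = 2.3219 bits
  H(C) = 1.2933 bits

Ranking: B > A > C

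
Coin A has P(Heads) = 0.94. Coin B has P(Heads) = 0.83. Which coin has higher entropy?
B

For binary distributions, entropy is maximized at p=0.5 and decreases as p moves toward 0 or 1.

H(A) = H(0.94) = 0.3274 bits
H(B) = H(0.83) = 0.6577 bits

Distribution B (p=0.83) is closer to uniform (p=0.5), so it has higher entropy.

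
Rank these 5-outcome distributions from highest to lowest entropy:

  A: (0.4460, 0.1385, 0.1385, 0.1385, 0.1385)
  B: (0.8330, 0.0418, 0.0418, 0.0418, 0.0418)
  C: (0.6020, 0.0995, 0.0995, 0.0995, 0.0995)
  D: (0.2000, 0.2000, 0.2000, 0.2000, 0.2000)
D > A > C > B

Key insight: Entropy is maximized by uniform distributions and minimized by concentrated distributions.

Entropies:
  H(A) = 2.0996 bits
  H(B) = 0.9848 bits
  H(C) = 1.7658 bits
  H(D) = 2.3219 bits

Ranking: D > A > C > B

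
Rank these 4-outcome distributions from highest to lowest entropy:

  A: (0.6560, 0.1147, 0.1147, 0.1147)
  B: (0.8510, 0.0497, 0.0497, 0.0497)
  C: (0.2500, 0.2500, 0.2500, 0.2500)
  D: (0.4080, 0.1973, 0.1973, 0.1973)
C > D > A > B

Key insight: Entropy is maximized by uniform distributions and minimized by concentrated distributions.

Entropies:
  H(A) = 1.4738 bits
  H(B) = 0.8435 bits
  H(C) = 2.0000 bits
  H(D) = 1.9137 bits

Ranking: C > D > A > B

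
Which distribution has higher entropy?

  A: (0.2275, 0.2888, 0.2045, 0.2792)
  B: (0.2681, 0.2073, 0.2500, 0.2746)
B

Both distributions are close to uniform, making this a harder comparison.

H(A) = 1.9856 bits
H(B) = 1.9918 bits

The distribution closer to uniform has higher entropy.
Answer: B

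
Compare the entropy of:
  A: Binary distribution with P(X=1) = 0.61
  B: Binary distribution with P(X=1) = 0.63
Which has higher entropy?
A

For binary distributions, entropy is maximized at p=0.5 and decreases as p moves toward 0 or 1.

H(A) = H(0.61) = 0.9648 bits
H(B) = H(0.63) = 0.9507 bits

Distribution A (p=0.61) is closer to uniform (p=0.5), so it has higher entropy.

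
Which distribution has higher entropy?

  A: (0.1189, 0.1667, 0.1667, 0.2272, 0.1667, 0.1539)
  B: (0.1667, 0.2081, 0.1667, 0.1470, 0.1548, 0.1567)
B

Both distributions are close to uniform, making this a harder comparison.

H(A) = 2.5590 bits
H(B) = 2.5753 bits

The distribution closer to uniform has higher entropy.
Answer: B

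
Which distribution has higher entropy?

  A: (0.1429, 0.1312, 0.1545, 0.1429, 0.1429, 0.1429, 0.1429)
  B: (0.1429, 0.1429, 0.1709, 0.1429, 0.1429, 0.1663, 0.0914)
A

Both distributions are close to uniform, making this a harder comparison.

H(A) = 2.8060 bits
H(B) = 2.7857 bits

The distribution closer to uniform has higher entropy.
Answer: A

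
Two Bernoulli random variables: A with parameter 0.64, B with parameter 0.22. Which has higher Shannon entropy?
A

For binary distributions, entropy is maximized at p=0.5 and decreases as p moves toward 0 or 1.

H(A) = H(0.64) = 0.9427 bits
H(B) = H(0.22) = 0.7602 bits

Distribution A (p=0.64) is closer to uniform (p=0.5), so it has higher entropy.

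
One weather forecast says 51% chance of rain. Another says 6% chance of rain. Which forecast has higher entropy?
51% forecast

Treat each forecast as a Bernoulli distribution. Binary entropy is maximized at p=0.5 and falls off symmetrically toward 0 or 1. The 51% forecast is closer to 50%, so it is more uncertain. H(51%) ≈ 1.000 bits, H(6%) ≈ 0.327 bits.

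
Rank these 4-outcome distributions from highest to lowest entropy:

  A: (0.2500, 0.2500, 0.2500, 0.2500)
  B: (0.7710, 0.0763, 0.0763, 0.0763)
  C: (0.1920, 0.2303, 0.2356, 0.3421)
A > C > B

Key insight: Entropy is maximized by uniform distributions and minimized by concentrated distributions.

- Uniform distributions have maximum entropy log₂(4) = 2.0000 bits
- The more "peaked" or concentrated a distribution, the lower its entropy

Entropies:
  H(A) = 2.0000 bits
  H(B) = 1.1392 bits
  H(C) = 1.9658 bits

Ranking: A > C > B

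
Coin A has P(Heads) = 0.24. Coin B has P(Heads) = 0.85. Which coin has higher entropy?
A

For binary distributions, entropy is maximized at p=0.5 and decreases as p moves toward 0 or 1.

H(A) = H(0.24) = 0.7950 bits
H(B) = H(0.85) = 0.6098 bits

Distribution A (p=0.24) is closer to uniform (p=0.5), so it has higher entropy.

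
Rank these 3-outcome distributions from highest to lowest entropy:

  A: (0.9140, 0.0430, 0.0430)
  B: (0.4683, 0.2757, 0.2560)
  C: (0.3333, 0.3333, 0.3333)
C > B > A

Key insight: Entropy is maximized by uniform distributions and minimized by concentrated distributions.

- Uniform distributions have maximum entropy log₂(3) = 1.5850 bits
- The more "peaked" or concentrated a distribution, the lower its entropy

Entropies:
  H(A) = 0.5090 bits
  H(B) = 1.5283 bits
  H(C) = 1.5850 bits

Ranking: C > B > A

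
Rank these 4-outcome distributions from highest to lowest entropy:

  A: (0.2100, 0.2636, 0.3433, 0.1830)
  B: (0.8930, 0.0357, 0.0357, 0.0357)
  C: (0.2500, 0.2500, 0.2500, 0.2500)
C > A > B

Key insight: Entropy is maximized by uniform distributions and minimized by concentrated distributions.

- Uniform distributions have maximum entropy log₂(4) = 2.0000 bits
- The more "peaked" or concentrated a distribution, the lower its entropy

Entropies:
  H(A) = 1.9578 bits
  H(B) = 0.6604 bits
  H(C) = 2.0000 bits

Ranking: C > A > B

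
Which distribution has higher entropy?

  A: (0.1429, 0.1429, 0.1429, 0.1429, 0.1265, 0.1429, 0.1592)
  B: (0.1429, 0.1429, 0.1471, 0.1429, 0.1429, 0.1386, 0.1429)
B

Both distributions are close to uniform, making this a harder comparison.

H(A) = 2.8046 bits
H(B) = 2.8072 bits

The distribution closer to uniform has higher entropy.
Answer: B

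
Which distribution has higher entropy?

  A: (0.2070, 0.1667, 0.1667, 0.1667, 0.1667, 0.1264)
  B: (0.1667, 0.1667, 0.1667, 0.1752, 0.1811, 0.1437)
B

Both distributions are close to uniform, making this a harder comparison.

H(A) = 2.5708 bits
H(B) = 2.5814 bits

The distribution closer to uniform has higher entropy.
Answer: B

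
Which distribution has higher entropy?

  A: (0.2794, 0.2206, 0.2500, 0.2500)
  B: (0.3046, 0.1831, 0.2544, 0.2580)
A

Both distributions are close to uniform, making this a harder comparison.

H(A) = 1.9950 bits
H(B) = 1.9775 bits

The distribution closer to uniform has higher entropy.
Answer: A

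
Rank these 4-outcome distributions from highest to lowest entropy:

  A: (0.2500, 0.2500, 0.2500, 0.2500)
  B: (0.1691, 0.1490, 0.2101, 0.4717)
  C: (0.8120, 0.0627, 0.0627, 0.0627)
A > B > C

Key insight: Entropy is maximized by uniform distributions and minimized by concentrated distributions.

- Uniform distributions have maximum entropy log₂(4) = 2.0000 bits
- The more "peaked" or concentrated a distribution, the lower its entropy

Entropies:
  H(A) = 2.0000 bits
  H(B) = 1.8271 bits
  H(C) = 0.9952 bits

Ranking: A > B > C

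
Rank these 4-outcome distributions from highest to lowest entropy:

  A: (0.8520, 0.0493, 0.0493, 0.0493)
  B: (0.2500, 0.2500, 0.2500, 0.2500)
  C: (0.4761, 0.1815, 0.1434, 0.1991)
B > C > A

Key insight: Entropy is maximized by uniform distributions and minimized by concentrated distributions.

- Uniform distributions have maximum entropy log₂(4) = 2.0000 bits
- The more "peaked" or concentrated a distribution, the lower its entropy

Entropies:
  H(A) = 0.8394 bits
  H(B) = 2.0000 bits
  H(C) = 1.8219 bits

Ranking: B > C > A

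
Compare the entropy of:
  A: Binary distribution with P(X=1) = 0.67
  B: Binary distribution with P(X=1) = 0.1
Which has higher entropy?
A

For binary distributions, entropy is maximized at p=0.5 and decreases as p moves toward 0 or 1.

H(A) = H(0.67) = 0.9149 bits
H(B) = H(0.1) = 0.4690 bits

Distribution A (p=0.67) is closer to uniform (p=0.5), so it has higher entropy.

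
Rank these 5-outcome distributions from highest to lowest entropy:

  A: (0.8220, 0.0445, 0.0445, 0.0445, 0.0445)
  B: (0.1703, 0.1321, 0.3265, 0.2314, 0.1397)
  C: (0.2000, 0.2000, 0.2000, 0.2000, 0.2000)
C > B > A

Key insight: Entropy is maximized by uniform distributions and minimized by concentrated distributions.

- Uniform distributions have maximum entropy log₂(5) = 2.3219 bits
- The more "peaked" or concentrated a distribution, the lower its entropy

Entropies:
  H(A) = 1.0317 bits
  H(B) = 2.2333 bits
  H(C) = 2.3219 bits

Ranking: C > B > A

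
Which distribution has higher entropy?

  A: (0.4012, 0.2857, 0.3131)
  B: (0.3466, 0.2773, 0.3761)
B

Both distributions are close to uniform, making this a harder comparison.

H(A) = 1.5695 bits
H(B) = 1.5736 bits

The distribution closer to uniform has higher entropy.
Answer: B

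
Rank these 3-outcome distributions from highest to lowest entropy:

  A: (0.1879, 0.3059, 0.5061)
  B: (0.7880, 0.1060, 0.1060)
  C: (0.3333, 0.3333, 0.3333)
C > A > B

Key insight: Entropy is maximized by uniform distributions and minimized by concentrated distributions.

- Uniform distributions have maximum entropy log₂(3) = 1.5850 bits
- The more "peaked" or concentrated a distribution, the lower its entropy

Entropies:
  H(A) = 1.4732 bits
  H(B) = 0.9573 bits
  H(C) = 1.5850 bits

Ranking: C > A > B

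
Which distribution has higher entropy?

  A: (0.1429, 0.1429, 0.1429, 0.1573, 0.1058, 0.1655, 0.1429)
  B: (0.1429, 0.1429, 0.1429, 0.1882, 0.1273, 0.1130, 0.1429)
A

Both distributions are close to uniform, making this a harder comparison.

H(A) = 2.7963 bits
H(B) = 2.7918 bits

The distribution closer to uniform has higher entropy.
Answer: A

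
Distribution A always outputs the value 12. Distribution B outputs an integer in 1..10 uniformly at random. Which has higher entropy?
B

A is deterministic, so H(A) = 0. B is uniform over 10 outcomes, so H(B) = log₂(10) = 3.322 bits. Any distribution with genuine randomness has higher entropy than a deterministic one.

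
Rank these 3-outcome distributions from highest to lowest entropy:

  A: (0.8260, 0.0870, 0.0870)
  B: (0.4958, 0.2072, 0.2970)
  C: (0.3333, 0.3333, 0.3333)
C > B > A

Key insight: Entropy is maximized by uniform distributions and minimized by concentrated distributions.

- Uniform distributions have maximum entropy log₂(3) = 1.5850 bits
- The more "peaked" or concentrated a distribution, the lower its entropy

Entropies:
  H(A) = 0.8408 bits
  H(B) = 1.4926 bits
  H(C) = 1.5850 bits

Ranking: C > B > A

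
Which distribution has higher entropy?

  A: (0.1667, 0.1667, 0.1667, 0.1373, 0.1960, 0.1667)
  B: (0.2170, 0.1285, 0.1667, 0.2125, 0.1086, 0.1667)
A

Both distributions are close to uniform, making this a harder comparison.

H(A) = 2.5775 bits
H(B) = 2.5431 bits

The distribution closer to uniform has higher entropy.
Answer: A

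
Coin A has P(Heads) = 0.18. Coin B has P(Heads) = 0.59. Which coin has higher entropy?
B

For binary distributions, entropy is maximized at p=0.5 and decreases as p moves toward 0 or 1.

H(A) = H(0.18) = 0.6801 bits
H(B) = H(0.59) = 0.9765 bits

Distribution B (p=0.59) is closer to uniform (p=0.5), so it has higher entropy.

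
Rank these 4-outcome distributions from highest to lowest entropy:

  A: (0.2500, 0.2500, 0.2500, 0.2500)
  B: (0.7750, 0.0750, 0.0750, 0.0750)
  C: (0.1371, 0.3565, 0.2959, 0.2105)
A > C > B

Key insight: Entropy is maximized by uniform distributions and minimized by concentrated distributions.

- Uniform distributions have maximum entropy log₂(4) = 2.0000 bits
- The more "peaked" or concentrated a distribution, the lower its entropy

Entropies:
  H(A) = 2.0000 bits
  H(B) = 1.1258 bits
  H(C) = 1.9166 bits

Ranking: A > C > B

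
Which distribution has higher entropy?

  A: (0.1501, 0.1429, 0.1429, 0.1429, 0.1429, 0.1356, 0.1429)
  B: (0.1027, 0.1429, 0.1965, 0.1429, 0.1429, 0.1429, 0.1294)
A

Both distributions are close to uniform, making this a harder comparison.

H(A) = 2.8068 bits
H(B) = 2.7844 bits

The distribution closer to uniform has higher entropy.
Answer: A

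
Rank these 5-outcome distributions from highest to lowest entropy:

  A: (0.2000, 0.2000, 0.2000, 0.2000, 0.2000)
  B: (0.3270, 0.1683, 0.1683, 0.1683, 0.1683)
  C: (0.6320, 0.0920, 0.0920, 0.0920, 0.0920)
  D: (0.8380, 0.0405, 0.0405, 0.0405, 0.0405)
A > B > C > D

Key insight: Entropy is maximized by uniform distributions and minimized by concentrated distributions.

Entropies:
  H(A) = 2.3219 bits
  H(B) = 2.2578 bits
  H(C) = 1.6851 bits
  H(D) = 0.9631 bits

Ranking: A > B > C > D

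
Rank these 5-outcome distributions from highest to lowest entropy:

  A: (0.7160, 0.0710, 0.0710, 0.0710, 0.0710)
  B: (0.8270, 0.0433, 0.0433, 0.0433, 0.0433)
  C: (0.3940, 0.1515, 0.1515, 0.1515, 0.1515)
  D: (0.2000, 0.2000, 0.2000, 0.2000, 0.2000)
D > C > A > B

Key insight: Entropy is maximized by uniform distributions and minimized by concentrated distributions.

Entropies:
  H(A) = 1.4288 bits
  H(B) = 1.0105 bits
  H(C) = 2.1793 bits
  H(D) = 2.3219 bits

Ranking: D > C > A > B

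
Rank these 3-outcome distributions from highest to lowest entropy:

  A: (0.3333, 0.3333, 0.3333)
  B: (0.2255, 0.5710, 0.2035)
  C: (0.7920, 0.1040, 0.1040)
A > B > C

Key insight: Entropy is maximized by uniform distributions and minimized by concentrated distributions.

- Uniform distributions have maximum entropy log₂(3) = 1.5850 bits
- The more "peaked" or concentrated a distribution, the lower its entropy

Entropies:
  H(A) = 1.5850 bits
  H(B) = 1.4136 bits
  H(C) = 0.9456 bits

Ranking: A > B > C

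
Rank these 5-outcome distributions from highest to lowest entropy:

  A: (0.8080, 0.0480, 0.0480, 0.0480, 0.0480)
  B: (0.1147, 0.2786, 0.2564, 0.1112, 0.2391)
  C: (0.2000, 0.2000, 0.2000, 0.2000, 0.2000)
C > B > A

Key insight: Entropy is maximized by uniform distributions and minimized by concentrated distributions.

- Uniform distributions have maximum entropy log₂(5) = 2.3219 bits
- The more "peaked" or concentrated a distribution, the lower its entropy

Entropies:
  H(A) = 1.0896 bits
  H(B) = 2.2213 bits
  H(C) = 2.3219 bits

Ranking: C > B > A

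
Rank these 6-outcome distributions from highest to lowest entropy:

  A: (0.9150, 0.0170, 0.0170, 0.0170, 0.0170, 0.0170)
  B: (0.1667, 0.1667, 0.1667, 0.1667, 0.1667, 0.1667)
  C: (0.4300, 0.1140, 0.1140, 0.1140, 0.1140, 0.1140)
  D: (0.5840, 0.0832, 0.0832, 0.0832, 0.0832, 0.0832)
B > C > D > A

Key insight: Entropy is maximized by uniform distributions and minimized by concentrated distributions.

Entropies:
  H(A) = 0.6169 bits
  H(B) = 2.5850 bits
  H(C) = 2.3093 bits
  H(D) = 1.9455 bits

Ranking: B > C > D > A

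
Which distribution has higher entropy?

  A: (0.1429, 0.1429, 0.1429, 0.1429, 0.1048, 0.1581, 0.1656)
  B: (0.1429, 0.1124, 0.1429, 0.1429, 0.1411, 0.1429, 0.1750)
B

Both distributions are close to uniform, making this a harder comparison.

H(A) = 2.7957 bits
H(B) = 2.7974 bits

The distribution closer to uniform has higher entropy.
Answer: B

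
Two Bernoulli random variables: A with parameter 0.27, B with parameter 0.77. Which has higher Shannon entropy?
A

For binary distributions, entropy is maximized at p=0.5 and decreases as p moves toward 0 or 1.

H(A) = H(0.27) = 0.8415 bits
H(B) = H(0.77) = 0.7780 bits

Distribution A (p=0.27) is closer to uniform (p=0.5), so it has higher entropy.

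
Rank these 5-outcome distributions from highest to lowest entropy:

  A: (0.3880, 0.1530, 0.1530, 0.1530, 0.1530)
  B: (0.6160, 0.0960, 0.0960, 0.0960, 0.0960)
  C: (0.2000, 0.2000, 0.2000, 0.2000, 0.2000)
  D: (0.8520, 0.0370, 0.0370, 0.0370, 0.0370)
C > A > B > D

Key insight: Entropy is maximized by uniform distributions and minimized by concentrated distributions.

Entropies:
  H(A) = 2.1875 bits
  H(B) = 1.7288 bits
  H(C) = 2.3219 bits
  H(D) = 0.9008 bits

Ranking: C > A > B > D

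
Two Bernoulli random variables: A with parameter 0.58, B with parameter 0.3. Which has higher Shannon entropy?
A

For binary distributions, entropy is maximized at p=0.5 and decreases as p moves toward 0 or 1.

H(A) = H(0.58) = 0.9815 bits
H(B) = H(0.3) = 0.8813 bits

Distribution A (p=0.58) is closer to uniform (p=0.5), so it has higher entropy.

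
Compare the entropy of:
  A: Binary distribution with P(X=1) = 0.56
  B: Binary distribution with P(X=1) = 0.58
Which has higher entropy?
A

For binary distributions, entropy is maximized at p=0.5 and decreases as p moves toward 0 or 1.

H(A) = H(0.56) = 0.9896 bits
H(B) = H(0.58) = 0.9815 bits

Distribution A (p=0.56) is closer to uniform (p=0.5), so it has higher entropy.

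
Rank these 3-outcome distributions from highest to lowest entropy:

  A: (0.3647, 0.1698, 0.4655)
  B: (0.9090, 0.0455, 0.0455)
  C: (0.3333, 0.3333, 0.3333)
C > A > B

Key insight: Entropy is maximized by uniform distributions and minimized by concentrated distributions.

- Uniform distributions have maximum entropy log₂(3) = 1.5850 bits
- The more "peaked" or concentrated a distribution, the lower its entropy

Entropies:
  H(A) = 1.4786 bits
  H(B) = 0.5308 bits
  H(C) = 1.5850 bits

Ranking: C > A > B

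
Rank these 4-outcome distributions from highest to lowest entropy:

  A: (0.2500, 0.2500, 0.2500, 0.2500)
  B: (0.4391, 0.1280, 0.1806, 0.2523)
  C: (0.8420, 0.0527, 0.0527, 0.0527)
A > B > C

Key insight: Entropy is maximized by uniform distributions and minimized by concentrated distributions.

- Uniform distributions have maximum entropy log₂(4) = 2.0000 bits
- The more "peaked" or concentrated a distribution, the lower its entropy

Entropies:
  H(A) = 2.0000 bits
  H(B) = 1.8482 bits
  H(C) = 0.8799 bits

Ranking: A > B > C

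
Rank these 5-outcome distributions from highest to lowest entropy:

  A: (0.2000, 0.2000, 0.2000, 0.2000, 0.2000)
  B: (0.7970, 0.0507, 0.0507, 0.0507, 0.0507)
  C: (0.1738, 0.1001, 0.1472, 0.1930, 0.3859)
A > C > B

Key insight: Entropy is maximized by uniform distributions and minimized by concentrated distributions.

- Uniform distributions have maximum entropy log₂(5) = 2.3219 bits
- The more "peaked" or concentrated a distribution, the lower its entropy

Entropies:
  H(A) = 2.3219 bits
  H(B) = 1.1339 bits
  H(C) = 2.1663 bits

Ranking: A > C > B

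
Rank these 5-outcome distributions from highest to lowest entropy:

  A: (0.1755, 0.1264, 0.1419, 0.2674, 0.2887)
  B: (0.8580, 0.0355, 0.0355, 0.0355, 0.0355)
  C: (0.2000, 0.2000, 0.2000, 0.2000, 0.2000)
C > A > B

Key insight: Entropy is maximized by uniform distributions and minimized by concentrated distributions.

- Uniform distributions have maximum entropy log₂(5) = 2.3219 bits
- The more "peaked" or concentrated a distribution, the lower its entropy

Entropies:
  H(A) = 2.2439 bits
  H(B) = 0.8735 bits
  H(C) = 2.3219 bits

Ranking: C > A > B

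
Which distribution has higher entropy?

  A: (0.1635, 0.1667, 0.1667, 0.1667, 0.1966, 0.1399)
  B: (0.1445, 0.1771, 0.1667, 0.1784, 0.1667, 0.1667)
B

Both distributions are close to uniform, making this a harder comparison.

H(A) = 2.5780 bits
H(B) = 2.5817 bits

The distribution closer to uniform has higher entropy.
Answer: B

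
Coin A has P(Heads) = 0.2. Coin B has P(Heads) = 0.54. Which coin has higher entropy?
B

For binary distributions, entropy is maximized at p=0.5 and decreases as p moves toward 0 or 1.

H(A) = H(0.2) = 0.7219 bits
H(B) = H(0.54) = 0.9954 bits

Distribution B (p=0.54) is closer to uniform (p=0.5), so it has higher entropy.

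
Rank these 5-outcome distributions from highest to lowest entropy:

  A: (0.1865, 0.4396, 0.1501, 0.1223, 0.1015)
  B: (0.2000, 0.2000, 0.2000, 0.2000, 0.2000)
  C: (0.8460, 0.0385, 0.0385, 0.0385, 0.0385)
B > A > C

Key insight: Entropy is maximized by uniform distributions and minimized by concentrated distributions.

- Uniform distributions have maximum entropy log₂(5) = 2.3219 bits
- The more "peaked" or concentrated a distribution, the lower its entropy

Entropies:
  H(A) = 2.0894 bits
  H(B) = 2.3219 bits
  H(C) = 0.9278 bits

Ranking: B > A > C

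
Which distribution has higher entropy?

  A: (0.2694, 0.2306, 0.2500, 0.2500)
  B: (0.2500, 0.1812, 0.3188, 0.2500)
A

Both distributions are close to uniform, making this a harder comparison.

H(A) = 1.9978 bits
H(B) = 1.9723 bits

The distribution closer to uniform has higher entropy.
Answer: A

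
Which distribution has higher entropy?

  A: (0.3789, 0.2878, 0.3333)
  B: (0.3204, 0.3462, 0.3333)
B

Both distributions are close to uniform, making this a harder comparison.

H(A) = 1.5759 bits
H(B) = 1.5842 bits

The distribution closer to uniform has higher entropy.
Answer: B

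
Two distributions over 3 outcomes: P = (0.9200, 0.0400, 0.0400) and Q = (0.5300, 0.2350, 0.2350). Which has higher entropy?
Q

P is highly concentrated on one outcome (92%), making it nearly deterministic. Q spreads its mass more evenly (max 53%). The more spread-out distribution has higher entropy: H(P) ≈ 0.482 bits, H(Q) ≈ 1.467 bits.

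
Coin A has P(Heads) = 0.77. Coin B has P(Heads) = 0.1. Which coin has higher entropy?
A

For binary distributions, entropy is maximized at p=0.5 and decreases as p moves toward 0 or 1.

H(A) = H(0.77) = 0.7780 bits
H(B) = H(0.1) = 0.4690 bits

Distribution A (p=0.77) is closer to uniform (p=0.5), so it has higher entropy.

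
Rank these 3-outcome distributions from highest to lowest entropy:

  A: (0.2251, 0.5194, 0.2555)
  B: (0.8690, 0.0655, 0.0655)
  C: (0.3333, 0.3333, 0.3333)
C > A > B

Key insight: Entropy is maximized by uniform distributions and minimized by concentrated distributions.

- Uniform distributions have maximum entropy log₂(3) = 1.5850 bits
- The more "peaked" or concentrated a distribution, the lower its entropy

Entropies:
  H(A) = 1.4781 bits
  H(B) = 0.6912 bits
  H(C) = 1.5850 bits

Ranking: C > A > B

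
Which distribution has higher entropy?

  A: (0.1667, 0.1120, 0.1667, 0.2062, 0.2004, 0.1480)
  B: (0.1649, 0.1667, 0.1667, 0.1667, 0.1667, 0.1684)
B

Both distributions are close to uniform, making this a harder comparison.

H(A) = 2.5579 bits
H(B) = 2.5849 bits

The distribution closer to uniform has higher entropy.
Answer: B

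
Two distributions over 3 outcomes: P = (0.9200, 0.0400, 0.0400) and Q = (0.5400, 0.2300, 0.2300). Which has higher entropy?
Q

P is highly concentrated on one outcome (92%), making it nearly deterministic. Q spreads its mass more evenly (max 54%). The more spread-out distribution has higher entropy: H(P) ≈ 0.482 bits, H(Q) ≈ 1.455 bits.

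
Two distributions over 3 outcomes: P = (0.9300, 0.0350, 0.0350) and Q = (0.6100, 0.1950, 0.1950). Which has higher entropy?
Q

P is highly concentrated on one outcome (93%), making it nearly deterministic. Q spreads its mass more evenly (max 61%). The more spread-out distribution has higher entropy: H(P) ≈ 0.436 bits, H(Q) ≈ 1.355 bits.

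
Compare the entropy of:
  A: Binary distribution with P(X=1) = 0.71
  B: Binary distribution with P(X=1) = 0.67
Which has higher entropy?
B

For binary distributions, entropy is maximized at p=0.5 and decreases as p moves toward 0 or 1.

H(A) = H(0.71) = 0.8687 bits
H(B) = H(0.67) = 0.9149 bits

Distribution B (p=0.67) is closer to uniform (p=0.5), so it has higher entropy.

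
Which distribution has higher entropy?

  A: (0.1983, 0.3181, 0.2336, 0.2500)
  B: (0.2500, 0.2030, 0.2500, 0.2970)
B

Both distributions are close to uniform, making this a harder comparison.

H(A) = 1.9786 bits
H(B) = 1.9872 bits

The distribution closer to uniform has higher entropy.
Answer: B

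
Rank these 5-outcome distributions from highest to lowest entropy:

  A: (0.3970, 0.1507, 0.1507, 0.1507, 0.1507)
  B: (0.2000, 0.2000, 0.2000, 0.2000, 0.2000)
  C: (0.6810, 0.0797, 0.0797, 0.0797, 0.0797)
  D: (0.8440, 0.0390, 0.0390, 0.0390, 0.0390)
B > A > C > D

Key insight: Entropy is maximized by uniform distributions and minimized by concentrated distributions.

Entropies:
  H(A) = 2.1752 bits
  H(B) = 2.3219 bits
  H(C) = 1.5413 bits
  H(D) = 0.9367 bits

Ranking: B > A > C > D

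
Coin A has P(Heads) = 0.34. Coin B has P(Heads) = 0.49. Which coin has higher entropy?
B

For binary distributions, entropy is maximized at p=0.5 and decreases as p moves toward 0 or 1.

H(A) = H(0.34) = 0.9248 bits
H(B) = H(0.49) = 0.9997 bits

Distribution B (p=0.49) is closer to uniform (p=0.5), so it has higher entropy.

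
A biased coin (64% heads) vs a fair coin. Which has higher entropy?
Fair coin

The fair coin is uniform (p=0.5), maximizing binary entropy at 1 bit. The biased coin has H(0.64) ≈ 0.943 bits — its outcome is more predictable, so its entropy is lower.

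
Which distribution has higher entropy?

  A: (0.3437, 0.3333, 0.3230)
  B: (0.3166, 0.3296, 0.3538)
A

Both distributions are close to uniform, making this a harder comparison.

H(A) = 1.5845 bits
H(B) = 1.5834 bits

The distribution closer to uniform has higher entropy.
Answer: A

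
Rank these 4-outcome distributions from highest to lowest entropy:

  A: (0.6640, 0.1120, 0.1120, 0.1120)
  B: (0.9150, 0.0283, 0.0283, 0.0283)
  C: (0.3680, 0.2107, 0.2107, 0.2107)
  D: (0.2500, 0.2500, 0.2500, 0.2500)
D > C > A > B

Key insight: Entropy is maximized by uniform distributions and minimized by concentrated distributions.

Entropies:
  H(A) = 1.4535 bits
  H(B) = 0.5543 bits
  H(C) = 1.9508 bits
  H(D) = 2.0000 bits

Ranking: D > C > A > B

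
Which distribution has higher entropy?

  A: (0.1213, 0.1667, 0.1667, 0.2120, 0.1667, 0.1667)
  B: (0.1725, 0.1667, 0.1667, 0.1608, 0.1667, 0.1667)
B

Both distributions are close to uniform, making this a harder comparison.

H(A) = 2.5669 bits
H(B) = 2.5847 bits

The distribution closer to uniform has higher entropy.
Answer: B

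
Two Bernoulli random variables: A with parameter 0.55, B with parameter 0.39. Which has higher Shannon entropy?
A

For binary distributions, entropy is maximized at p=0.5 and decreases as p moves toward 0 or 1.

H(A) = H(0.55) = 0.9928 bits
H(B) = H(0.39) = 0.9648 bits

Distribution A (p=0.55) is closer to uniform (p=0.5), so it has higher entropy.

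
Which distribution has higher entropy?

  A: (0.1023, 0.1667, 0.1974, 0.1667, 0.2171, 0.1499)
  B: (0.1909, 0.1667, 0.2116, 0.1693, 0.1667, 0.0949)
A

Both distributions are close to uniform, making this a harder comparison.

H(A) = 2.5490 bits
H(B) = 2.5480 bits

The distribution closer to uniform has higher entropy.
Answer: A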